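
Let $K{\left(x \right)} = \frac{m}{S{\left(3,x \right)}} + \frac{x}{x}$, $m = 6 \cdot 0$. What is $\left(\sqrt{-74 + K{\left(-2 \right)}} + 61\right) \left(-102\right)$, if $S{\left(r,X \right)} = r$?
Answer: $-6222 - 102 i \sqrt{73} \approx -6222.0 - 871.49 i$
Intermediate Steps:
$m = 0$
$K{\left(x \right)} = 1$ ($K{\left(x \right)} = \frac{0}{3} + \frac{x}{x} = 0 \cdot \frac{1}{3} + 1 = 0 + 1 = 1$)
$\left(\sqrt{-74 + K{\left(-2 \right)}} + 61\right) \left(-102\right) = \left(\sqrt{-74 + 1} + 61\right) \left(-102\right) = \left(\sqrt{-73} + 61\right) \left(-102\right) = \left(i \sqrt{73} + 61\right) \left(-102\right) = \left(61 + i \sqrt{73}\right) \left(-102\right) = -6222 - 102 i \sqrt{73}$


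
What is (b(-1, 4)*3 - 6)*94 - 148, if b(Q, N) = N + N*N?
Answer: 4928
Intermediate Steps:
b(Q, N) = N + N**2
(b(-1, 4)*3 - 6)*94 - 148 = ((4*(1 + 4))*3 - 6)*94 - 148 = ((4*5)*3 - 6)*94 - 148 = (20*3 - 6)*94 - 148 = (60 - 6)*94 - 148 = 54*94 - 148 = 5076 - 148 = 4928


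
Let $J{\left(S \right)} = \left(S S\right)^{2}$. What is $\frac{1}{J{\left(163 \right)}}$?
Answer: $\frac{1}{705911761} \approx 1.4166 \cdot 10^{-9}$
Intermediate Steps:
$J{\left(S \right)} = S^{4}$ ($J{\left(S \right)} = \left(S^{2}\right)^{2} = S^{4}$)
$\frac{1}{J{\left(163 \right)}} = \frac{1}{163^{4}} = \frac{1}{705911761}$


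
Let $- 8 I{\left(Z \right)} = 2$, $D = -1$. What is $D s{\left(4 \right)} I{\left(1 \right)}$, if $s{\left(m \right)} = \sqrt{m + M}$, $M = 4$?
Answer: $\frac{\sqrt{2}}{2} \approx 0.70711$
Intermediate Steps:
$I{\left(Z \right)} = - \frac{1}{4}$ ($I{\left(Z \right)} = \left(- \frac{1}{8}\right) 2 = - \frac{1}{4}$)
$s{\left(m \right)} = \sqrt{4 + m}$ ($s{\left(m \right)} = \sqrt{m + 4} = \sqrt{4 + m}$)
$D s{\left(4 \right)} I{\left(1 \right)} = - \sqrt{4 + 4} \left(- \frac{1}{4}\right) = - \sqrt{8} \left(- \frac{1}{4}\right) = - 2 \sqrt{2} \left(- \frac{1}{4}\right) = \frac{\sqrt{2}}{2}$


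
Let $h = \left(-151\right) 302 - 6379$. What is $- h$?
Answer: $51981$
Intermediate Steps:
$h = -51981$ ($h = -45602 - 6379 = -51981$)
$- h = \left(-1\right) \left(-51981\right) = 51981$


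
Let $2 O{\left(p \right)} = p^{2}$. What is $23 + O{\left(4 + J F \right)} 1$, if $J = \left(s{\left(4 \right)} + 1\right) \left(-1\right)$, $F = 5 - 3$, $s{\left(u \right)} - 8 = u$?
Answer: $265$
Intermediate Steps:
$s{\left(u \right)} = 8 + u$
$F = 2$ ($F = 5 - 3 = 2$)
$J = -13$ ($J = \left(\left(8 + 4\right) + 1\right) \left(-1\right) = \left(12 + 1\right) \left(-1\right) = 13 \left(-1\right) = -13$)
$O{\left(p \right)} = \frac{p^{2}}{2}$
$23 + O{\left(4 + J F \right)} 1 = 23 + \frac{\left(4 - 26\right)^{2}}{2} \cdot 1 = 23 + \frac{\left(-22\right)^{2}}{2} \cdot 1 = 23 + \frac{1}{2} \cdot 484 \cdot 1 = 23 + 242 \cdot 1 = 23 + 242 = 265$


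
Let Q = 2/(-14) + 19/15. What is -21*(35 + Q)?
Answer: -3793/5 ≈ -758.60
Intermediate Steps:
Q = 118/105 (Q = 2*(-1/14) + 19*(1/15) = -1/7 + 19/15 = 118/105 ≈ 1.1238)
-21*(35 + Q) = -21*(35 + 118/105) = -21*3793/105 = -3793/5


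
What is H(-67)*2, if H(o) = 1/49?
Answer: 2/49 ≈ 0.040816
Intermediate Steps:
H(o) = 1/49
H(-67)*2 = (1/49)*2 = 2/49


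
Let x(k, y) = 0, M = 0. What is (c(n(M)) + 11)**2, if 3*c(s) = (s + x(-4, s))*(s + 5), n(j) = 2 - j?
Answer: 2209/9 ≈ 245.44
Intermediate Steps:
c(s) = s*(5 + s)/3 (c(s) = ((s + 0)*(s + 5))/3 = (s*(5 + s))/3 = s*(5 + s)/3)
(c(n(M)) + 11)**2 = ((2 - 1*0)*(5 + (2 - 1*0))/3 + 11)**2 = ((2 + 0)*(5 + (2 + 0))/3 + 11)**2 = ((1/3)*2*(5 + 2) + 11)**2 = ((1/3)*2*7 + 11)**2 = (14/3 + 11)**2 = (47/3)**2 = 2209/9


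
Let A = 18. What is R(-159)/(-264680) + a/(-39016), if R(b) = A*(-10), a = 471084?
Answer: -389623407/32271109 ≈ -12.073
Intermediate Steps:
R(b) = -180 (R(b) = 18*(-10) = -180)
R(-159)/(-264680) + a/(-39016) = -180/(-264680) + 471084/(-39016) = -180*(-1/264680) + 471084*(-1/39016) = 9/13234 - 117771/9754 = -389623407/32271109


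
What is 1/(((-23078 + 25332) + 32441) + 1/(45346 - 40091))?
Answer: 5255/182322226 ≈ 2.8823e-5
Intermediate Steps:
1/(((-23078 + 25332) + 32441) + 1/(45346 - 40091)) = 1/((2254 + 32441) + 1/5255) = 1/(34695 + 1/5255) = 1/(182322226/5255) = 5255/182322226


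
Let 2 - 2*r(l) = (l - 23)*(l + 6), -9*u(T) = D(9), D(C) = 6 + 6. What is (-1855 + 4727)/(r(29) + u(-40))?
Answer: -2154/79 ≈ -27.266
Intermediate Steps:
D(C) = 12
u(T) = -4/3 (u(T) = -1/9*12 = -4/3)
r(l) = 1 - (-23 + l)*(6 + l)/2 (r(l) = 1 - (l - 23)*(l + 6)/2 = 1 - (-23 + l)*(6 + l)/2)
(-1855 + 4727)/(r(29) + u(-40)) = (-1855 + 4727)/((70 - 1/2*29**2 + (17/2)*29) - 4/3) = 2872/((70 - 1/2*841 + 493/2) - 4/3) = 2872/((70 - 841/2 + 493/2) - 4/3) = 2872/(-104 - 4/3) = 2872/(-316/3) = 2872*(-3/316) = -2154/79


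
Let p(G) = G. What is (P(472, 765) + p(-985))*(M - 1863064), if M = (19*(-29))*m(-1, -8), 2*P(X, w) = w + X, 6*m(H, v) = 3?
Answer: 2731655707/4 ≈ 6.8291e+8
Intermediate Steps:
m(H, v) = ½ (m(H, v) = (⅙)*3 = ½)
P(X, w) = X/2 + w/2 (P(X, w) = (w + X)/2 = (X + w)/2 = X/2 + w/2)
M = -551/2 (M = (19*(-29))*(½) = -551*½ = -551/2 ≈ -275.50)
(P(472, 765) + p(-985))*(M - 1863064) = (((½)*472 + (½)*765) - 985)*(-551/2 - 1863064) = ((236 + 765/2) - 985)*(-3726679/2) = (1237/2 - 985)*(-3726679/2) = -733/2*(-3726679/2) = 2731655707/4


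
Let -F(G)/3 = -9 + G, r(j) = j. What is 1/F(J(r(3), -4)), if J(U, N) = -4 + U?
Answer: 1/30 ≈ 0.033333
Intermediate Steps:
F(G) = 27 - 3*G (F(G) = -3*(-9 + G) = 27 - 3*G)
1/F(J(r(3), -4)) = 1/(27 - 3*(-4 + 3)) = 1/(27 - 3*(-1)) = 1/(27 + 3) = 1/30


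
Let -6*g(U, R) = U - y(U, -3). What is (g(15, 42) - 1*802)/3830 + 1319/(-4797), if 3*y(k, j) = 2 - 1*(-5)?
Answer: -989899/2041390 ≈ -0.48491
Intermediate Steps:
y(k, j) = 7/3 (y(k, j) = (2 - 1*(-5))/3 = (2 + 5)/3 = (1/3)*7 = 7/3)
g(U, R) = 7/18 - U/6 (g(U, R) = -(U - 1*7/3)/6 = -(U - 7/3)/6 = -(-7/3 + U)/6 = 7/18 - U/6)
(g(15, 42) - 1*802)/3830 + 1319/(-4797) = ((7/18 - 1/6*15) - 1*802)/3830 + 1319/(-4797) = ((7/18 - 5/2) - 802)*(1/3830) + 1319*(-1/4797) = (-19/9 - 802)*(1/3830) - 1319/4797 = -7237/9*1/3830 - 1319/4797 = -7237/34470 - 1319/4797 = -989899/2041390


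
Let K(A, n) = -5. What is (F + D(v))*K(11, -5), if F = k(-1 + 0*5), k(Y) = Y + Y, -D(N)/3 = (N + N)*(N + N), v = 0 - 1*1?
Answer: 70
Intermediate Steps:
v = -1 (v = 0 - 1 = -1)
D(N) = -12*N² (D(N) = -3*(N + N)*(N + N) = -3*2*N*2*N = -12*N²)
k(Y) = 2*Y
F = -2 (F = 2*(-1 + 0*5) = 2*(-1 + 0) = 2*(-1) = -2)
(F + D(v))*K(11, -5) = (-2 - 12*(-1)²)*(-5) = (-2 - 12*1)*(-5) = (-2 - 12)*(-5) = -14*(-5) = 70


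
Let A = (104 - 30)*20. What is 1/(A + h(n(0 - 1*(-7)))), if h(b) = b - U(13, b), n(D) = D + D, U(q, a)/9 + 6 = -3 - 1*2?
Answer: 1/1593 ≈ 0.00062775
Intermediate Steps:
U(q, a) = -99 (U(q, a) = -54 + 9*(-3 - 1*2) = -54 + 9*(-3 - 2) = -54 + 9*(-5) = -54 - 45 = -99)
n(D) = 2*D
h(b) = 99 + b (h(b) = b - 1*(-99) = b + 99 = 99 + b)
A = 1480 (A = 74*20 = 1480)
1/(A + h(n(0 - 1*(-7)))) = 1/(1480 + (99 + 2*(0 - 1*(-7)))) = 1/(1480 + (99 + 2*(0 + 7))) = 1/(1480 + (99 + 2*7)) = 1/(1480 + (99 + 14)) = 1/(1480 + 113) = 1/1593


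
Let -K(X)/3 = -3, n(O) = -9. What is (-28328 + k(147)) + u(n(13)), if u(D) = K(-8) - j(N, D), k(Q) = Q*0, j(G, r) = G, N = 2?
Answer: -28321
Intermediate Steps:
K(X) = 9 (K(X) = -3*(-3) = 9)
k(Q) = 0
u(D) = 7 (u(D) = 9 - 1*2 = 9 - 2 = 7)
(-28328 + k(147)) + u(n(13)) = (-28328 + 0) + 7 = -28328 + 7 = -28321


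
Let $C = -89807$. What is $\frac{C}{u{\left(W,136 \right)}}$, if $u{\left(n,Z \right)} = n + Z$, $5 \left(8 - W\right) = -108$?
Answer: $- \frac{449035}{828} \approx -542.31$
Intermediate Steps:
$W = \frac{148}{5}$ ($W = 8 - - \frac{108}{5} = 8 + \frac{108}{5} = \frac{148}{5} \approx 29.6$)
$u{\left(n,Z \right)} = Z + n$
$\frac{C}{u{\left(W,136 \right)}} = - \frac{89807}{136 + \frac{148}{5}} = - \frac{89807}{\frac{828}{5}} = \left(-89807\right) \frac{5}{828} = - \frac{449035}{828}$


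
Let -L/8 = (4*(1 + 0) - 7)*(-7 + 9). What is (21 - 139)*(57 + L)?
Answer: -12390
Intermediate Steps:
L = 48 (L = -8*(4*(1 + 0) - 7)*(-7 + 9) = -8*(4*1 - 7)*2 = -8*(4 - 7)*2 = -(-24)*2 = -8*(-6) = 48)
(21 - 139)*(57 + L) = (21 - 139)*(57 + 48) = -118*105 = -12390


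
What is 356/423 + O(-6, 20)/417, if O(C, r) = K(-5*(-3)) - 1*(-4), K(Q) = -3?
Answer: 49625/58797 ≈ 0.84401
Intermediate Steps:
O(C, r) = 1 (O(C, r) = -3 - 1*(-4) = -3 + 4 = 1)
356/423 + O(-6, 20)/417 = 356/423 + 1/417 = 49625/58797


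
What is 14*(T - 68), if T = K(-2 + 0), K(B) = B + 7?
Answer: -882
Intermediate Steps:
K(B) = 7 + B
T = 5 (T = 7 + (-2 + 0) = 7 - 2 = 5)
14*(T - 68) = 14*(5 - 68) = 14*(-63) = -882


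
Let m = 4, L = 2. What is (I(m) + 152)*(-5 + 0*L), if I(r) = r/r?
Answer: -765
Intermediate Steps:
I(r) = 1
(I(m) + 152)*(-5 + 0*L) = (1 + 152)*(-5 + 0*2) = 153*(-5 + 0) = 153*(-5) = -765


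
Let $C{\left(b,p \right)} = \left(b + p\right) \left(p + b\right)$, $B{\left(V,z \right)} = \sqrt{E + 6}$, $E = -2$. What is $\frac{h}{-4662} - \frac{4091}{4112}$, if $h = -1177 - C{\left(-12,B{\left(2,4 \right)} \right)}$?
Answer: $- \frac{6910609}{9585072} \approx -0.72098$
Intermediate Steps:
$B{\left(V,z \right)} = 2$ ($B{\left(V,z \right)} = \sqrt{-2 + 6} = \sqrt{4} = 2$)
$C{\left(b,p \right)} = \left(b + p\right)^{2}$ ($C{\left(b,p \right)} = \left(b + p\right) \left(b + p\right) = \left(b + p\right)^{2}$)
$h = -1277$ ($h = -1177 - \left(-12 + 2\right)^{2} = -1177 - \left(-10\right)^{2} = -1177 - 100 = -1277$)
$\frac{h}{-4662} - \frac{4091}{4112} = - \frac{1277}{-4662} - \frac{4091}{4112} = \left(-1277\right) \left(- \frac{1}{4662}\right) - \frac{4091}{4112} = \frac{1277}{4662} - \frac{4091}{4112} = - \frac{6910609}{9585072}$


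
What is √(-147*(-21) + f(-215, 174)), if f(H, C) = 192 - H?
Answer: √3494 ≈ 59.110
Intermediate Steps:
√(-147*(-21) + f(-215, 174)) = √(-147*(-21) + (192 - 1*(-215))) = √(3087 + (192 + 215)) = √(3087 + 407) = √3494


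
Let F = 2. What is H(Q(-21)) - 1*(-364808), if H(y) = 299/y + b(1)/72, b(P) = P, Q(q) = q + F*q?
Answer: 20428983/56 ≈ 3.6480e+5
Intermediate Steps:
Q(q) = 3*q (Q(q) = q + 2*q = 3*q)
H(y) = 1/72 + 299/y (H(y) = 299/y + 1/72 = 1/72 + 299/y)
H(Q(-21)) - 1*(-364808) = (21528 + 3*(-21))/(72*((3*(-21)))) - 1*(-364808) = (1/72)*(21528 - 63)/(-63) + 364808 = (1/72)*(-1/63)*21465 + 364808 = -265/56 + 364808 = 20428983/56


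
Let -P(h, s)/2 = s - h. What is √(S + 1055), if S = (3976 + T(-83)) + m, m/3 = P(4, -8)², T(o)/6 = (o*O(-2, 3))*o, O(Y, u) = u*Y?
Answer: 3*I*√26805 ≈ 491.17*I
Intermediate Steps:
P(h, s) = -2*s + 2*h (P(h, s) = -2*(s - h) = -2*s + 2*h)
O(Y, u) = Y*u
T(o) = -36*o² (T(o) = 6*((o*(-2*3))*o) = 6*((o*(-6))*o) = 6*((-6*o)*o) = 6*(-6*o²) = -36*o²)
m = 1728 (m = 3*(-2*(-8) + 2*4)² = 3*(16 + 8)² = 3*24² = 3*576 = 1728)
S = -242300 (S = (3976 - 36*(-83)²) + 1728 = (3976 - 36*6889) + 1728 = (3976 - 248004) + 1728 = -244028 + 1728 = -242300)
√(S + 1055) = √(-242300 + 1055) = √(-241245) = 3*I*√26805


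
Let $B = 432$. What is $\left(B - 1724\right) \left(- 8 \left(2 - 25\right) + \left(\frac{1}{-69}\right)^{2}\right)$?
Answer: $- \frac{1131824300}{4761} \approx -2.3773 \cdot 10^{5}$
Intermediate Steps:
$\left(B - 1724\right) \left(- 8 \left(2 - 25\right) + \left(\frac{1}{-69}\right)^{2}\right) = \left(432 - 1724\right) \left(- 8 \left(2 - 25\right) + \left(\frac{1}{-69}\right)^{2}\right) = - 1292 \left(\left(-8\right) \left(-23\right) + \left(- \frac{1}{69}\right)^{2}\right) = - 1292 \left(184 + \frac{1}{4761}\right) = \left(-1292\right) \frac{876025}{4761} = - \frac{1131824300}{4761}$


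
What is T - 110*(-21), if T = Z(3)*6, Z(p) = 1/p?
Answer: 2312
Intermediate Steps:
Z(p) = 1/p
T = 2 (T = 6/3 = (⅓)*6 = 2)
T - 110*(-21) = 2 - 110*(-21) = 2 + 2310 = 2312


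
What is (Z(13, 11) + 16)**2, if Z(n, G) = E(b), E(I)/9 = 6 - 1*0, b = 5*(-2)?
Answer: 4900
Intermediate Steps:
b = -10
E(I) = 54 (E(I) = 9*(6 - 1*0) = 9*(6 + 0) = 9*6 = 54)
Z(n, G) = 54
(Z(13, 11) + 16)**2 = (54 + 16)**2 = 70**2 = 4900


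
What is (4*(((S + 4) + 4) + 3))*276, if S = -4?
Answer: 7728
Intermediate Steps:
(4*(((S + 4) + 4) + 3))*276 = (4*(((-4 + 4) + 4) + 3))*276 = (4*((0 + 4) + 3))*276 = (4*(4 + 3))*276 = (4*7)*276 = 28*276 = 7728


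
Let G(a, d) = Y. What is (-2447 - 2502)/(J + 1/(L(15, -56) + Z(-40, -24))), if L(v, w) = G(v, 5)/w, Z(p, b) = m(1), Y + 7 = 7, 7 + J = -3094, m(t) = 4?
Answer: 19796/12403 ≈ 1.5961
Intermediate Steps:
J = -3101 (J = -7 - 3094 = -3101)
Y = 0 (Y = -7 + 7 = 0)
Z(p, b) = 4
G(a, d) = 0
L(v, w) = 0 (L(v, w) = 0/w = 0)
(-2447 - 2502)/(J + 1/(L(15, -56) + Z(-40, -24))) = (-2447 - 2502)/(-3101 + 1/(0 + 4)) = -4949/(-3101 + 1/4) = -4949/(-12403/4) = -4949*(-4/12403) = 19796/12403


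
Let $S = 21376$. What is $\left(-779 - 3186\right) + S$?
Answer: $17411$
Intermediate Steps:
$\left(-779 - 3186\right) + S = \left(-779 - 3186\right) + 21376 = -3965 + 21376 = 17411$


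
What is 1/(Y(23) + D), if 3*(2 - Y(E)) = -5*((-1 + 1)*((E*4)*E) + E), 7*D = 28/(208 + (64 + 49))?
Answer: 107/4317 ≈ 0.024786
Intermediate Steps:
D = 4/321 (D = (28/(208 + (64 + 49)))/7 = (28/(208 + 113))/7 = (28/321)/7 = ((1/321)*28)/7 = (1/7)*(28/321) = 4/321 ≈ 0.012461)
Y(E) = 2 + 5*E/3 (Y(E) = 2 - (-5)*((-1 + 1)*((E*4)*E) + E)/3 = 2 - (-5)*(0*((4*E)*E) + E)/3 = 2 - (-5)*(0*(4*E**2) + E)/3 = 2 - (-5)*(0 + E)/3 = 2 - (-5)*E/3 = 2 + 5*E/3)
1/(Y(23) + D) = 1/((2 + (5/3)*23) + 4/321) = 1/((2 + 115/3) + 4/321) = 1/(121/3 + 4/321) = 1/(4317/107) = 107/4317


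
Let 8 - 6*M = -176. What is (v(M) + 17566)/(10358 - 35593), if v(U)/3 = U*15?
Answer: -18946/25235 ≈ -0.75078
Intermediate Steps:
M = 92/3 (M = 4/3 - ⅙*(-176) = 4/3 + 88/3 = 92/3 ≈ 30.667)
v(U) = 45*U (v(U) = 3*(U*15) = 3*(15*U) = 45*U)
(v(M) + 17566)/(10358 - 35593) = (45*(92/3) + 17566)/(10358 - 35593) = (1380 + 17566)/(-25235) = 18946*(-1/25235) = -18946/25235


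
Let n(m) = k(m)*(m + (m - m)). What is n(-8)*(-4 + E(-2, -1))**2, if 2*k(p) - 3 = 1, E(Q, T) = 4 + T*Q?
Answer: -64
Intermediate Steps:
E(Q, T) = 4 + Q*T
k(p) = 2 (k(p) = 3/2 + (1/2)*1 = 3/2 + 1/2 = 2)
n(m) = 2*m (n(m) = 2*(m + (m - m)) = 2*(m + 0) = 2*m)
n(-8)*(-4 + E(-2, -1))**2 = (2*(-8))*(-4 + (4 - 2*(-1)))**2 = -16*(-4 + (4 + 2))**2 = -16*(-4 + 6)**2 = -16*2**2 = -16*4 = -64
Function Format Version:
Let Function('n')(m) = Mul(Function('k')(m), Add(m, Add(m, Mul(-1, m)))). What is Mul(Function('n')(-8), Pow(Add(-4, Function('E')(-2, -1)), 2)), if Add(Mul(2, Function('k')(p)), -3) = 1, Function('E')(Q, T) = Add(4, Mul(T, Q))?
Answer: -64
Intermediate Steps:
Function('E')(Q, T) = Add(4, Mul(Q, T))
Function('k')(p) = 2 (Function('k')(p) = Add(Rational(3, 2), Mul(Rational(1, 2), 1)) = Add(Rational(3, 2), Rational(1, 2)) = 2)
Function('n')(m) = Mul(2, m) (Function('n')(m) = Mul(2, Add(m, Add(m, Mul(-1, m)))) = Mul(2, Add(m, 0)) = Mul(2, m))
Mul(Function('n')(-8), Pow(Add(-4, Function('E')(-2, -1)), 2)) = Mul(Mul(2, -8), Pow(Add(-4, Add(4, Mul(-2, -1))), 2)) = Mul(-16, Pow(Add(-4, Add(4, 2)), 2)) = Mul(-16, Pow(Add(-4, 6), 2)) = Mul(-16, Pow(2, 2)) = Mul(-16, 4) = -64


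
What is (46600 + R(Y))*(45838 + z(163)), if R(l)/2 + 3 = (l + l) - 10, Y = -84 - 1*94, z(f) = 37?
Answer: 2103919250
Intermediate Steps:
Y = -178 (Y = -84 - 94 = -178)
R(l) = -26 + 4*l (R(l) = -6 + 2*((l + l) - 10) = -6 + 2*(2*l - 10) = -6 + 2*(-10 + 2*l) = -6 + (-20 + 4*l) = -26 + 4*l)
(46600 + R(Y))*(45838 + z(163)) = (46600 + (-26 + 4*(-178)))*(45838 + 37) = (46600 + (-26 - 712))*45875 = (46600 - 738)*45875 = 45862*45875 = 2103919250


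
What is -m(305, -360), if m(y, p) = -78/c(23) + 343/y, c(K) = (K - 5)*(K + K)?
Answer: -43369/42090 ≈ -1.0304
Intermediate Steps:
c(K) = 2*K*(-5 + K) (c(K) = (-5 + K)*(2*K) = 2*K*(-5 + K))
m(y, p) = -13/138 + 343/y (m(y, p) = -78*1/(46*(-5 + 23)) + 343/y = -78/(2*23*18) + 343/y = -78/828 + 343/y = -78*1/828 + 343/y = -13/138 + 343/y)
-m(305, -360) = -(-13/138 + 343/305) = -1*43369/42090 = -43369/42090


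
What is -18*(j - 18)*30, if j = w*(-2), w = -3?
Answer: 6480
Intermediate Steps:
j = 6 (j = -3*(-2) = 6)
-18*(j - 18)*30 = -18*(6 - 18)*30 = -18*(-12)*30 = 216*30 = 6480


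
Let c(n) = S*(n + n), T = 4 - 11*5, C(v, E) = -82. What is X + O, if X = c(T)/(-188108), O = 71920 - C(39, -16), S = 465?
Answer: 218454833/3034 ≈ 72002.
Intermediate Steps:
T = -51 (T = 4 - 55 = -51)
O = 72002 (O = 71920 - 1*(-82) = 71920 + 82 = 72002)
c(n) = 930*n (c(n) = 465*(n + n) = 465*(2*n) = 930*n)
X = 765/3034 (X = (930*(-51))/(-188108) = -47430*(-1/188108) = 765/3034 ≈ 0.25214)
X + O = 765/3034 + 72002 = 218454833/3034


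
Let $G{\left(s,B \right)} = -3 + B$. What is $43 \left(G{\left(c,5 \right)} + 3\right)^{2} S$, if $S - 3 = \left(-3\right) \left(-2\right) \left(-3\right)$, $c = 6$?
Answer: $-16125$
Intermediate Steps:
$S = -15$ ($S = 3 + \left(-3\right) \left(-2\right) \left(-3\right) = 3 + 6 \left(-3\right) = 3 - 18 = -15$)
$43 \left(G{\left(c,5 \right)} + 3\right)^{2} S = 43 \left(\left(-3 + 5\right) + 3\right)^{2} \left(-15\right) = 43 \left(2 + 3\right)^{2} \left(-15\right) = 43 \cdot 5^{2} \left(-15\right) = 43 \cdot 25 \left(-15\right) = 1075 \left(-15\right) = -16125$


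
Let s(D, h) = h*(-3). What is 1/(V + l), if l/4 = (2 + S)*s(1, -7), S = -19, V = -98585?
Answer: -1/100013 ≈ -9.9987e-6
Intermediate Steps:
s(D, h) = -3*h
l = -1428 (l = 4*((2 - 19)*(-3*(-7))) = 4*(-17*21) = 4*(-357) = -1428)
1/(V + l) = 1/(-98585 - 1428) = 1/(-100013) = -1/100013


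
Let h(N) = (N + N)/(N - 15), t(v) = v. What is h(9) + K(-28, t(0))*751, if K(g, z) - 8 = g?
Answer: -15023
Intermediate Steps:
K(g, z) = 8 + g
h(N) = 2*N/(-15 + N) (h(N) = (2*N)/(-15 + N) = 2*N/(-15 + N))
h(9) + K(-28, t(0))*751 = 2*9/(-15 + 9) + (8 - 28)*751 = 2*9/(-6) - 20*751 = 2*9*(-1/6) - 15020 = -3 - 15020 = -15023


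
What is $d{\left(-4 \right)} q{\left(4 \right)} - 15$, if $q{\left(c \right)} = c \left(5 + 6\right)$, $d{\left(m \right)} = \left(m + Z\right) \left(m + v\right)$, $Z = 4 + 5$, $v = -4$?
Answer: $-1775$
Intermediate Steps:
$Z = 9$
$d{\left(m \right)} = \left(-4 + m\right) \left(9 + m\right)$ ($d{\left(m \right)} = \left(m + 9\right) \left(m - 4\right) = \left(9 + m\right) \left(-4 + m\right) = \left(-4 + m\right) \left(9 + m\right)$)
$q{\left(c \right)} = 11 c$ ($q{\left(c \right)} = c 11 = 11 c$)
$d{\left(-4 \right)} q{\left(4 \right)} - 15 = \left(-36 + \left(-4\right)^{2} + 5 \left(-4\right)\right) 11 \cdot 4 - 15 = \left(-36 + 16 - 20\right) 44 - 15 = \left(-40\right) 44 - 15 = -1760 - 15 = -1775$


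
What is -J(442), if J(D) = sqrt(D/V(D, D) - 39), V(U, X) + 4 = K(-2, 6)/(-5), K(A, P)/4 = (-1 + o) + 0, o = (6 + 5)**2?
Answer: -I*sqrt(4342)/10 ≈ -6.5894*I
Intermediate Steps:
o = 121 (o = 11**2 = 121)
K(A, P) = 480 (K(A, P) = 4*((-1 + 121) + 0) = 4*(120 + 0) = 4*120 = 480)
V(U, X) = -100 (V(U, X) = -4 + 480/(-5) = -4 + 480*(-1/5) = -4 - 96 = -100)
J(D) = sqrt(-39 - D/100) (J(D) = sqrt(D/(-100) - 39) = sqrt(D*(-1/100) - 39) = sqrt(-D/100 - 39) = sqrt(-39 - D/100))
-J(442) = -sqrt(-3900 - 1*442)/10 = -sqrt(-3900 - 442)/10 = -sqrt(-4342)/10 = -I*sqrt(4342)/10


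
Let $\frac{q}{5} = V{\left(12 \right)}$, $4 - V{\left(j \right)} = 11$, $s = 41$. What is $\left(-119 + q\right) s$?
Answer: $-6314$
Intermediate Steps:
$V{\left(j \right)} = -7$ ($V{\left(j \right)} = 4 - 11 = -7$)
$q = -35$ ($q = 5 \left(-7\right) = -35$)
$\left(-119 + q\right) s = \left(-119 - 35\right) 41 = \left(-154\right) 41 = -6314$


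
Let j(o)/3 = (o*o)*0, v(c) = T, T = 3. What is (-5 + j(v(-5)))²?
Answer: 25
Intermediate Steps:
v(c) = 3
j(o) = 0 (j(o) = 3*((o*o)*0) = 3*(o²*0) = 3*0 = 0)
(-5 + j(v(-5)))² = (-5 + 0)² = (-5)² = 25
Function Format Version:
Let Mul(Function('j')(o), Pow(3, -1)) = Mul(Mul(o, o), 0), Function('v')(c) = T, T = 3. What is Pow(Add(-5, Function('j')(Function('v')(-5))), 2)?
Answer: 25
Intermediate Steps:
Function('v')(c) = 3
Function('j')(o) = 0 (Function('j')(o) = Mul(3, Mul(Mul(o, o), 0)) = Mul(3, Mul(Pow(o, 2), 0)) = Mul(3, 0) = 0)
Pow(Add(-5, Function('j')(Function('v')(-5))), 2) = Pow(Add(-5, 0), 2) = Pow(-5, 2) = 25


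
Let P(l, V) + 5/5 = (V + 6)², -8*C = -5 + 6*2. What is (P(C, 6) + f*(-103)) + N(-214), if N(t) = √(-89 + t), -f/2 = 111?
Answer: 23009 + I*√303 ≈ 23009.0 + 17.407*I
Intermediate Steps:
f = -222 (f = -2*111 = -222)
C = -7/8 (C = -(-5 + 6*2)/8 = -(-5 + 12)/8 = -⅛*7 = -7/8 ≈ -0.87500)
P(l, V) = -1 + (6 + V)² (P(l, V) = -1 + (V + 6)² = -1 + (6 + V)²)
(P(C, 6) + f*(-103)) + N(-214) = ((-1 + (6 + 6)²) - 222*(-103)) + √(-89 - 214) = ((-1 + 12²) + 22866) + √(-303) = ((-1 + 144) + 22866) + I*√303 = (143 + 22866) + I*√303 = 23009 + I*√303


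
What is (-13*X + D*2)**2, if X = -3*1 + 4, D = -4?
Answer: 441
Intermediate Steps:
X = 1 (X = -3 + 4 = 1)
(-13*X + D*2)**2 = (-13*1 - 4*2)**2 = (-13 - 8)**2 = (-21)**2 = 441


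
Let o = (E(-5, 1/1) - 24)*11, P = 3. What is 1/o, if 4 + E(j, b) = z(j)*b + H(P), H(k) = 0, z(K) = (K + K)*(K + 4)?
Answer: -1/198 ≈ -0.0050505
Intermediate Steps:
z(K) = 2*K*(4 + K) (z(K) = (2*K)*(4 + K) = 2*K*(4 + K))
E(j, b) = -4 + 2*b*j*(4 + j) (E(j, b) = -4 + ((2*j*(4 + j))*b + 0) = -4 + (2*b*j*(4 + j) + 0) = -4 + 2*b*j*(4 + j))
o = -198 (o = ((-4 + 2*(1/1)*(-5)*(4 - 5)) - 24)*11 = ((-4 + 2*(1*1)*(-5)*(-1)) - 24)*11 = ((-4 + 2*1*(-5)*(-1)) - 24)*11 = ((-4 + 10) - 24)*11 = (6 - 24)*11 = -18*11 = -198)
1/o = 1/(-198) = -1/198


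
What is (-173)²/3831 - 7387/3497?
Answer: 76362116/13397007 ≈ 5.6999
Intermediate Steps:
(-173)²/3831 - 7387/3497 = 29929*(1/3831) - 7387*1/3497 = 29929/3831 - 7387/3497 = 76362116/13397007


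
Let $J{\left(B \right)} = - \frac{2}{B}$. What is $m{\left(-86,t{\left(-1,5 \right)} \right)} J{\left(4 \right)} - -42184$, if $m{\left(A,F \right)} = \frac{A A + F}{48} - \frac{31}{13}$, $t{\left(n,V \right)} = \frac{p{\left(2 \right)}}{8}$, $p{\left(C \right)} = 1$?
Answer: $\frac{140135921}{3328} \approx 42108.0$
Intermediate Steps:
$t{\left(n,V \right)} = \frac{1}{8}$ ($t{\left(n,V \right)} = 1 \cdot \frac{1}{8} = \frac{1}{8}$)
$m{\left(A,F \right)} = - \frac{31}{13} + \frac{F}{48} + \frac{A^{2}}{48}$ ($m{\left(A,F \right)} = \left(A^{2} + F\right) \frac{1}{48} - \frac{31}{13} = \left(F + A^{2}\right) \frac{1}{48} - \frac{31}{13} = \left(\frac{F}{48} + \frac{A^{2}}{48}\right) - \frac{31}{13} = - \frac{31}{13} + \frac{F}{48} + \frac{A^{2}}{48}$)
$m{\left(-86,t{\left(-1,5 \right)} \right)} J{\left(4 \right)} - -42184 = \left(- \frac{31}{13} + \frac{1}{48} \cdot \frac{1}{8} + \frac{\left(-86\right)^{2}}{48}\right) \left(- \frac{2}{4}\right) - -42184 = \left(- \frac{31}{13} + \frac{1}{384} + \frac{1}{48} \cdot 7396\right) \left(\left(-2\right) \frac{1}{4}\right) + 42184 = \left(- \frac{31}{13} + \frac{1}{384} + \frac{1849}{12}\right) \left(- \frac{1}{2}\right) + 42184 = \frac{252431}{1664} \left(- \frac{1}{2}\right) + 42184 = - \frac{252431}{3328} + 42184 = \frac{140135921}{3328}$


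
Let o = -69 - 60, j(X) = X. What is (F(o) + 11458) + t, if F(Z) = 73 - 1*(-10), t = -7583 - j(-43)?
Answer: 4001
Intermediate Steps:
t = -7540 (t = -7583 - 1*(-43) = -7583 + 43 = -7540)
o = -129
F(Z) = 83 (F(Z) = 73 + 10 = 83)
(F(o) + 11458) + t = (83 + 11458) - 7540 = 11541 - 7540 = 4001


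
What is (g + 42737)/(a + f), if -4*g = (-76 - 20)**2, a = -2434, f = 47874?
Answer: 40433/45440 ≈ 0.88981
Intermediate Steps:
g = -2304 (g = -(-76 - 20)**2/4 = -1/4*(-96)**2 = -1/4*9216 = -2304)
(g + 42737)/(a + f) = (-2304 + 42737)/(-2434 + 47874) = 40433/45440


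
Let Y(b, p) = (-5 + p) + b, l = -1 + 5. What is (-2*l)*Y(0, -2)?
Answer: 56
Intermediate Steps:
l = 4
Y(b, p) = -5 + b + p
(-2*l)*Y(0, -2) = (-2*4)*(-5 + 0 - 2) = -8*(-7) = 56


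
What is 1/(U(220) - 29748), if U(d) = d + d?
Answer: -1/29308 ≈ -3.4120e-5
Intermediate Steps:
U(d) = 2*d
1/(U(220) - 29748) = 1/(2*220 - 29748) = 1/(440 - 29748) = 1/(-29308) = -1/29308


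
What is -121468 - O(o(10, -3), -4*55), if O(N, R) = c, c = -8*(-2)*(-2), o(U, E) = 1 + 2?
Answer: -121436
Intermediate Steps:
o(U, E) = 3
c = -32 (c = 16*(-2) = -32)
O(N, R) = -32
-121468 - O(o(10, -3), -4*55) = -121468 - 1*(-32) = -121468 + 32 = -121436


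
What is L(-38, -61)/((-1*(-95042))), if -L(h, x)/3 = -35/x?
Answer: -105/5797562 ≈ -1.8111e-5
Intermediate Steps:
L(h, x) = 105/x (L(h, x) = -(-105)/x = 105/x)
L(-38, -61)/((-1*(-95042))) = (105/(-61))/((-1*(-95042))) = (105*(-1/61))/95042 = -105/61*1/95042 = -105/5797562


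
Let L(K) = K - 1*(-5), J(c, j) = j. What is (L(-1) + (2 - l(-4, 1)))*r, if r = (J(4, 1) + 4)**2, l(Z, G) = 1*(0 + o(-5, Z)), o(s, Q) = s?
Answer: 275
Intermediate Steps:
L(K) = 5 + K (L(K) = K + 5 = 5 + K)
l(Z, G) = -5 (l(Z, G) = 1*(0 - 5) = 1*(-5) = -5)
r = 25 (r = (1 + 4)**2 = 5**2 = 25)
(L(-1) + (2 - l(-4, 1)))*r = ((5 - 1) + (2 - 1*(-5)))*25 = (4 + (2 + 5))*25 = (4 + 7)*25 = 11*25 = 275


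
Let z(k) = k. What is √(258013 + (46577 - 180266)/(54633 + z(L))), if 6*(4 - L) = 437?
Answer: √27653812807607335/327385 ≈ 507.95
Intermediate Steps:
L = -413/6 (L = 4 - ⅙*437 = 4 - 437/6 = -413/6 ≈ -68.833)
√(258013 + (46577 - 180266)/(54633 + z(L))) = √(258013 + (46577 - 180266)/(54633 - 413/6)) = √(258013 - 133689/327385/6) = √(258013 - 133689*6/327385) = √(258013 - 802134/327385) = √(84468783871/327385) = √27653812807607335/327385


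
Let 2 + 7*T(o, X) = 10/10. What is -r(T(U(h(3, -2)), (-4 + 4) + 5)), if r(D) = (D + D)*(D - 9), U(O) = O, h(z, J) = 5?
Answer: -128/49 ≈ -2.6122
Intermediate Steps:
T(o, X) = -1/7 (T(o, X) = -2/7 + (10/10)/7 = -2/7 + (10*(1/10))/7 = -2/7 + (1/7)*1 = -2/7 + 1/7 = -1/7)
r(D) = 2*D*(-9 + D) (r(D) = (2*D)*(-9 + D) = 2*D*(-9 + D))
-r(T(U(h(3, -2)), (-4 + 4) + 5)) = -2*(-1)*(-9 - 1/7)/7 = -2*(-1)*(-64)/(7*7) = -1*128/49 = -128/49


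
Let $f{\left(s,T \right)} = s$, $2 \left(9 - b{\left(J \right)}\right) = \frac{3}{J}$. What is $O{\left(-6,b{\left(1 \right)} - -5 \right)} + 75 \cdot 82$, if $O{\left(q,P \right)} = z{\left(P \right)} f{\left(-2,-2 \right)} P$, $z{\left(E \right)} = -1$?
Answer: $6175$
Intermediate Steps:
$b{\left(J \right)} = 9 - \frac{3}{2 J}$ ($b{\left(J \right)} = 9 - \frac{3 \frac{1}{J}}{2} = 9 - \frac{3}{2 J}$)
$O{\left(q,P \right)} = 2 P$ ($O{\left(q,P \right)} = \left(-1\right) \left(-2\right) P = 2 P$)
$O{\left(-6,b{\left(1 \right)} - -5 \right)} + 75 \cdot 82 = 2 \left(\left(9 - \frac{3}{2 \cdot 1}\right) - -5\right) + 75 \cdot 82 = 2 \left(\left(9 - \frac{3}{2}\right) + 5\right) + 6150 = 2 \left(\frac{15}{2} + 5\right) + 6150 = 2 \cdot \frac{25}{2} + 6150 = 25 + 6150 = 6175$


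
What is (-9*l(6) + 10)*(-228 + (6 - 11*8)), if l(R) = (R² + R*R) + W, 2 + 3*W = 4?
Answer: 199640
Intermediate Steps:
W = ⅔ (W = -⅔ + (⅓)*4 = -⅔ + 4/3 = ⅔ ≈ 0.66667)
l(R) = ⅔ + 2*R² (l(R) = (R² + R*R) + ⅔ = (R² + R²) + ⅔ = 2*R² + ⅔ = ⅔ + 2*R²)
(-9*l(6) + 10)*(-228 + (6 - 11*8)) = (-9*(⅔ + 2*6²) + 10)*(-228 + (6 - 11*8)) = (-9*(⅔ + 2*36) + 10)*(-228 + (6 - 88)) = (-9*(⅔ + 72) + 10)*(-228 - 82) = (-9*218/3 + 10)*(-310) = (-654 + 10)*(-310) = -644*(-310) = 199640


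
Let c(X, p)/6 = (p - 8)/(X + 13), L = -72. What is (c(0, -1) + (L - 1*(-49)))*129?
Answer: -45537/13 ≈ -3502.8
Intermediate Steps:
c(X, p) = 6*(-8 + p)/(13 + X) (c(X, p) = 6*((p - 8)/(X + 13)) = 6*((-8 + p)/(13 + X)) = 6*(-8 + p)/(13 + X))
(c(0, -1) + (L - 1*(-49)))*129 = (6*(-8 - 1)/(13 + 0) + (-72 - 1*(-49)))*129 = (6*(-9)/13 + (-72 + 49))*129 = (6*(1/13)*(-9) - 23)*129 = (-54/13 - 23)*129 = -353/13*129 = -45537/13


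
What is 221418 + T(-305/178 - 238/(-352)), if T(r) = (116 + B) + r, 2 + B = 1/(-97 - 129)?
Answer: 392116885055/1770032 ≈ 2.2153e+5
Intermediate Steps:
B = -453/226 (B = -2 + 1/(-97 - 129) = -2 + 1/(-226) = -2 - 1/226 = -453/226 ≈ -2.0044)
T(r) = 25763/226 + r (T(r) = (116 - 453/226) + r = 25763/226 + r)
221418 + T(-305/178 - 238/(-352)) = 221418 + (25763/226 + (-305/178 - 238/(-352))) = 221418 + (25763/226 + (-305*1/178 - 238*(-1/352))) = 221418 + (25763/226 + (-305/178 + 119/176)) = 221418 + (25763/226 - 16249/15664) = 221418 + 199939679/1770032 = 392116885055/1770032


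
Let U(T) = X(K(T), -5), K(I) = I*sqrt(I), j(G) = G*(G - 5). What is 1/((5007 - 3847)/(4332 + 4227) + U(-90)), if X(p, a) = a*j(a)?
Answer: -8559/2138590 ≈ -0.0040022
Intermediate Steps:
j(G) = G*(-5 + G)
K(I) = I**(3/2)
X(p, a) = a**2*(-5 + a) (X(p, a) = a*(a*(-5 + a)) = a**2*(-5 + a))
U(T) = -250 (U(T) = (-5)**2*(-5 - 5) = 25*(-10) = -250)
1/((5007 - 3847)/(4332 + 4227) + U(-90)) = 1/((5007 - 3847)/(4332 + 4227) - 250) = 1/(1160/8559 - 250) = 1/(-2138590/8559) = -8559/2138590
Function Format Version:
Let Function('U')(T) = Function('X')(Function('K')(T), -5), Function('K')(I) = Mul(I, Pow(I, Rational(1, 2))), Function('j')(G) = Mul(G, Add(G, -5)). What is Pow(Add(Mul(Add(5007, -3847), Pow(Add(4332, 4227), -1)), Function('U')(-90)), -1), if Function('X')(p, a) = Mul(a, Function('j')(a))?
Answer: Rational(-8559, 2138590) ≈ -0.0040022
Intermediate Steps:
Function('j')(G) = Mul(G, Add(-5, G))
Function('K')(I) = Pow(I, Rational(3, 2))
Function('X')(p, a) = Mul(Pow(a, 2), Add(-5, a)) (Function('X')(p, a) = Mul(a, Mul(a, Add(-5, a))) = Mul(Pow(a, 2), Add(-5, a)))
Function('U')(T) = -250 (Function('U')(T) = Mul(Pow(-5, 2), Add(-5, -5)) = Mul(25, -10) = -250)
Pow(Add(Mul(Add(5007, -3847), Pow(Add(4332, 4227), -1)), Function('U')(-90)), -1) = Pow(Add(Mul(Add(5007, -3847), Pow(Add(4332, 4227), -1)), -250), -1) = Pow(Add(Mul(1160, Pow(8559, -1)), -250), -1) = Pow(Add(Mul(1160, Rational(1, 8559)), -250), -1) = Pow(Add(Rational(1160, 8559), -250), -1) = Pow(Rational(-2138590, 8559), -1) = Rational(-8559, 2138590)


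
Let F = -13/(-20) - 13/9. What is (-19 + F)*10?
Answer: -3563/18 ≈ -197.94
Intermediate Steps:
F = -143/180 (F = -13*(-1/20) - 13*⅑ = 13/20 - 13/9 = -143/180 ≈ -0.79444)
(-19 + F)*10 = (-19 - 143/180)*10 = -3563/180*10 = -3563/18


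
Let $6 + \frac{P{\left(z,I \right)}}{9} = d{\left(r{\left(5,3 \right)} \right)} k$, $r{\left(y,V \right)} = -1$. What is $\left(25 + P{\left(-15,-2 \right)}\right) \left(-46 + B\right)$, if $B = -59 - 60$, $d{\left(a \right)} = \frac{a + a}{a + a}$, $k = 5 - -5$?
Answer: $-10065$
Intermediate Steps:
$k = 10$ ($k = 5 + 5 = 10$)
$d{\left(a \right)} = 1$ ($d{\left(a \right)} = \frac{2 a}{2 a} = 2 a \frac{1}{2 a} = 1$)
$B = -119$ ($B = -59 - 60 = -119$)
$P{\left(z,I \right)} = 36$ ($P{\left(z,I \right)} = -54 + 9 \cdot 1 \cdot 10 = -54 + 9 \cdot 10 = -54 + 90 = 36$)
$\left(25 + P{\left(-15,-2 \right)}\right) \left(-46 + B\right) = \left(25 + 36\right) \left(-46 - 119\right) = 61 \left(-165\right) = -10065$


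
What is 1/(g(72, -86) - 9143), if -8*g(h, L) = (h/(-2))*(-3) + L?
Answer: -4/36583 ≈ -0.00010934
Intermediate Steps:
g(h, L) = -3*h/16 - L/8 (g(h, L) = -((h/(-2))*(-3) + L)/8 = -((h*(-1/2))*(-3) + L)/8 = -(-h/2*(-3) + L)/8 = -(3*h/2 + L)/8 = -(L + 3*h/2)/8 = -3*h/16 - L/8)
1/(g(72, -86) - 9143) = 1/((-3/16*72 - 1/8*(-86)) - 9143) = 1/((-27/2 + 43/4) - 9143) = 1/(-11/4 - 9143) = 1/(-36583/4) = -4/36583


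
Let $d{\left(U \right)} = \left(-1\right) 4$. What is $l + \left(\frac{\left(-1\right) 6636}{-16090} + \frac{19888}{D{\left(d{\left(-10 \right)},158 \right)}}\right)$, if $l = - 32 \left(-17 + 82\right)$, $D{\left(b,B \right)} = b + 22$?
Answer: $- \frac{70573058}{72405} \approx -974.7$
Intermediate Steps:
$d{\left(U \right)} = -4$
$D{\left(b,B \right)} = 22 + b$
$l = -2080$ ($l = \left(-32\right) 65 = -2080$)
$l + \left(\frac{\left(-1\right) 6636}{-16090} + \frac{19888}{D{\left(d{\left(-10 \right)},158 \right)}}\right) = -2080 + \left(\frac{\left(-1\right) 6636}{-16090} + \frac{19888}{22 - 4}\right) = -2080 - \left(- \frac{3318}{8045} - \frac{19888}{18}\right) = -2080 + \left(\frac{3318}{8045} + 19888 \cdot \frac{1}{18}\right) = -2080 + \left(\frac{3318}{8045} + \frac{9944}{9}\right) = -2080 + \frac{80029342}{72405} = - \frac{70573058}{72405}$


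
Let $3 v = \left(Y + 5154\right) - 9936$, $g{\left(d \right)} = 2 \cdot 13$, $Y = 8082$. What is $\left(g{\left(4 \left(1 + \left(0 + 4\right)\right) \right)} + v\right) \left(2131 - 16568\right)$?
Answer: $-16256062$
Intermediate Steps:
$g{\left(d \right)} = 26$
$v = 1100$ ($v = \frac{\left(8082 + 5154\right) - 9936}{3} = \frac{13236 - 9936}{3} = \frac{1}{3} \cdot 3300 = 1100$)
$\left(g{\left(4 \left(1 + \left(0 + 4\right)\right) \right)} + v\right) \left(2131 - 16568\right) = \left(26 + 1100\right) \left(2131 - 16568\right) = 1126 \left(-14437\right) = -16256062$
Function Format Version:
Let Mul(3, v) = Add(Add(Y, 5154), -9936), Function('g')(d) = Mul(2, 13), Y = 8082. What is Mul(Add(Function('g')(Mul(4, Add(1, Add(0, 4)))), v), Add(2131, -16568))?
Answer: -16256062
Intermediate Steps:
Function('g')(d) = 26
v = 1100 (v = Mul(Rational(1, 3), Add(Add(8082, 5154), -9936)) = Mul(Rational(1, 3), Add(13236, -9936)) = Mul(Rational(1, 3), 3300) = 1100)
Mul(Add(Function('g')(Mul(4, Add(1, Add(0, 4)))), v), Add(2131, -16568)) = Mul(Add(26, 1100), Add(2131, -16568)) = Mul(1126, -14437) = -16256062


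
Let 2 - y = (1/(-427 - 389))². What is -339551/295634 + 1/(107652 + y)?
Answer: -24339518924388769/21191654664980782 ≈ -1.1485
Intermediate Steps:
y = 1331711/665856 (y = 2 - (1/(-427 - 389))² = 2 - (1/(-816))² = 2 - (-1/816)² = 2 - 1*1/665856 = 2 - 1/665856 = 1331711/665856 ≈ 2.0000)
-339551/295634 + 1/(107652 + y) = -339551/295634 + 1/(107652 + 1331711/665856) = -339551*1/295634 + 1/(71682061823/665856) = -339551/295634 + 665856/71682061823 = -24339518924388769/21191654664980782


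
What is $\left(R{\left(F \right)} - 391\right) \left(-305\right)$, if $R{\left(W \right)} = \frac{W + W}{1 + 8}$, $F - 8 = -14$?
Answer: $\frac{358985}{3} \approx 1.1966 \cdot 10^{5}$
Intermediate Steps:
$F = -6$ ($F = 8 - 14 = -6$)
$R{\left(W \right)} = \frac{2 W}{9}$
$\left(R{\left(F \right)} - 391\right) \left(-305\right) = \left(\frac{2}{9} \left(-6\right) - 391\right) \left(-305\right) = \left(- \frac{4}{3} - 391\right) \left(-305\right) = \left(- \frac{1177}{3}\right) \left(-305\right) = \frac{358985}{3}$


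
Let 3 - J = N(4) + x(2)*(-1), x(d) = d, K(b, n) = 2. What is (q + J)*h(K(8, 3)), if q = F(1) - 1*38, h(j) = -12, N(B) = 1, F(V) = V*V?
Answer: 396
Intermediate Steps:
F(V) = V²
J = 4 (J = 3 - (1 + 2*(-1)) = 3 - (1 - 2) = 3 - 1*(-1) = 3 + 1 = 4)
q = -37 (q = 1² - 1*38 = 1 - 38 = -37)
(q + J)*h(K(8, 3)) = (-37 + 4)*(-12) = -33*(-12) = 396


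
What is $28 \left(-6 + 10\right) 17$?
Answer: $1904$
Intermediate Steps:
$28 \left(-6 + 10\right) 17 = 28 \cdot 4 \cdot 17 = 112 \cdot 17 = 1904$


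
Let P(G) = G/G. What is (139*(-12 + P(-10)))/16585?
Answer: -1529/16585 ≈ -0.092192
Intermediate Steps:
P(G) = 1
(139*(-12 + P(-10)))/16585 = (139*(-12 + 1))/16585 = (139*(-11))*(1/16585) = -1529*1/16585 = -1529/16585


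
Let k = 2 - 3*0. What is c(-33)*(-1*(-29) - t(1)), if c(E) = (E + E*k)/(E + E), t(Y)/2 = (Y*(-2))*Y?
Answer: 99/2 ≈ 49.500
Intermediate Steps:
k = 2 (k = 2 + 0 = 2)
t(Y) = -4*Y² (t(Y) = 2*((Y*(-2))*Y) = 2*((-2*Y)*Y) = 2*(-2*Y²) = -4*Y²)
c(E) = 3/2 (c(E) = (E + E*2)/(E + E) = (E + 2*E)/((2*E)) = (3*E)*(1/(2*E)) = 3/2)
c(-33)*(-1*(-29) - t(1)) = 3*(-1*(-29) - (-4)*1²)/2 = 3*(29 - (-4))/2 = 3*(29 - 1*(-4))/2 = 3*(29 + 4)/2 = (3/2)*33 = 99/2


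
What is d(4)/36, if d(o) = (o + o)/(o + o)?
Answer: 1/36 ≈ 0.027778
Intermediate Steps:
d(o) = 1 (d(o) = (2*o)/((2*o)) = (2*o)*(1/(2*o)) = 1)
d(4)/36 = 1/36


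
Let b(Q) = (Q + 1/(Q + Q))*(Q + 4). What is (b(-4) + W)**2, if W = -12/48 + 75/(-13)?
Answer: 97969/2704 ≈ 36.231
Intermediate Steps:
b(Q) = (4 + Q)*(Q + 1/(2*Q)) (b(Q) = (Q + 1/(2*Q))*(4 + Q) = (4 + Q)*(Q + 1/(2*Q)))
W = -313/52 (W = -12*1/48 + 75*(-1/13) = -1/4 - 75/13 = -313/52 ≈ -6.0192)
(b(-4) + W)**2 = ((1/2 + (-4)**2 + 2/(-4) + 4*(-4)) - 313/52)**2 = ((1/2 + 16 + 2*(-1/4) - 16) - 313/52)**2 = ((1/2 + 16 - 1/2 - 16) - 313/52)**2 = (0 - 313/52)**2 = (-313/52)**2 = 97969/2704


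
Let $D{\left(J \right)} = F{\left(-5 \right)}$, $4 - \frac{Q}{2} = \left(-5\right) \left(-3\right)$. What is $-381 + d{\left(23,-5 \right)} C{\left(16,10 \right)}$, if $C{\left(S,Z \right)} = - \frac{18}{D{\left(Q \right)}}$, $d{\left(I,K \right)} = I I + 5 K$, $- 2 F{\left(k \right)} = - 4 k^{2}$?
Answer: $- \frac{14061}{25} \approx -562.44$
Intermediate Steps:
$Q = -22$ ($Q = 8 - 2 \left(\left(-5\right) \left(-3\right)\right) = 8 - 30 = -22$)
$F{\left(k \right)} = 2 k^{2}$ ($F{\left(k \right)} = - \frac{\left(-4\right) k^{2}}{2} = 2 k^{2}$)
$D{\left(J \right)} = 50$ ($D{\left(J \right)} = 2 \left(-5\right)^{2} = 2 \cdot 25 = 50$)
$d{\left(I,K \right)} = I^{2} + 5 K$
$C{\left(S,Z \right)} = - \frac{9}{25}$ ($C{\left(S,Z \right)} = - \frac{18}{50} = \left(-18\right) \frac{1}{50} = - \frac{9}{25}$)
$-381 + d{\left(23,-5 \right)} C{\left(16,10 \right)} = -381 + \left(23^{2} + 5 \left(-5\right)\right) \left(- \frac{9}{25}\right) = -381 + \left(529 - 25\right) \left(- \frac{9}{25}\right) = -381 + 504 \left(- \frac{9}{25}\right) = -381 - \frac{4536}{25} = - \frac{14061}{25}$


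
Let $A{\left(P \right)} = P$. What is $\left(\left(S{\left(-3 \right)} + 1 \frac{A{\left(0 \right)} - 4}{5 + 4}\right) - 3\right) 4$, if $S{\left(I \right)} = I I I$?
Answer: $- \frac{1096}{9} \approx -121.78$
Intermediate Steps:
$S{\left(I \right)} = I^{3}$ ($S{\left(I \right)} = I^{2} I = I^{3}$)
$\left(\left(S{\left(-3 \right)} + 1 \frac{A{\left(0 \right)} - 4}{5 + 4}\right) - 3\right) 4 = \left(\left(\left(-3\right)^{3} + 1 \frac{0 - 4}{5 + 4}\right) - 3\right) 4 = \left(\left(-27 + 1 \left(- \frac{4}{9}\right)\right) - 3\right) 4 = \left(\left(-27 - \frac{4}{9}\right) - 3\right) 4 = \left(- \frac{247}{9} - 3\right) 4 = \left(- \frac{274}{9}\right) 4 = - \frac{1096}{9}$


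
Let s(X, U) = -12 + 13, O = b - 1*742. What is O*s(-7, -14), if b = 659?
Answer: -83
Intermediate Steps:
O = -83 (O = 659 - 1*742 = 659 - 742 = -83)
s(X, U) = 1
O*s(-7, -14) = -83*1 = -83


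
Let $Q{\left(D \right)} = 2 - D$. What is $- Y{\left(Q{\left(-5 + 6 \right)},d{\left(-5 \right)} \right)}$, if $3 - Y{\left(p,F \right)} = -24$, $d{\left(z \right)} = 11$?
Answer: $-27$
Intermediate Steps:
$Y{\left(p,F \right)} = 27$ ($Y{\left(p,F \right)} = 3 - -24 = 3 + 24 = 27$)
$- Y{\left(Q{\left(-5 + 6 \right)},d{\left(-5 \right)} \right)} = \left(-1\right) 27 = -27$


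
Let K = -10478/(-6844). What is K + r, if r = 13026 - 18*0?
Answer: 44580211/3422 ≈ 13028.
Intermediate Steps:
K = 5239/3422 (K = -10478*(-1/6844) = 5239/3422 ≈ 1.5310)
r = 13026 (r = 13026 + 0 = 13026)
K + r = 5239/3422 + 13026 = 44580211/3422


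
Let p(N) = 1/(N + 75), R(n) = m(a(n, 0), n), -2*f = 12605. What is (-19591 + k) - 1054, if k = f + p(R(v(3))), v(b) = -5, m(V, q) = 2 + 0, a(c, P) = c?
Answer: -4149913/154 ≈ -26948.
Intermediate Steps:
f = -12605/2 (f = -1/2*12605 = -12605/2 ≈ -6302.5)
m(V, q) = 2
R(n) = 2
p(N) = 1/(75 + N)
k = -970583/154 (k = -12605/2 + 1/(75 + 2) = -12605/2 + 1/77 = -970583/154 ≈ -6302.5)
(-19591 + k) - 1054 = (-19591 - 970583/154) - 1054 = -3987597/154 - 1054 = -4149913/154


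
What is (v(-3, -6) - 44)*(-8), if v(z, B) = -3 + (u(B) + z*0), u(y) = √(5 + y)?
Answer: 376 - 8*I ≈ 376.0 - 8.0*I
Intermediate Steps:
v(z, B) = -3 + √(5 + B) (v(z, B) = -3 + (√(5 + B) + z*0) = -3 + (√(5 + B) + 0) = -3 + √(5 + B))
(v(-3, -6) - 44)*(-8) = ((-3 + √(5 - 6)) - 44)*(-8) = ((-3 + √(-1)) - 44)*(-8) = ((-3 + I) - 44)*(-8) = (-47 + I)*(-8) = 376 - 8*I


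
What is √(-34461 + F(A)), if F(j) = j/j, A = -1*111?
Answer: 2*I*√8615 ≈ 185.63*I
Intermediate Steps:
A = -111
F(j) = 1
√(-34461 + F(A)) = √(-34461 + 1) = √(-34460) = 2*I*√8615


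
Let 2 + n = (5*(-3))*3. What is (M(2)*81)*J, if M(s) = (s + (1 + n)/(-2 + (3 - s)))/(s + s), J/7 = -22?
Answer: -149688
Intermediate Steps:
J = -154 (J = 7*(-22) = -154)
n = -47 (n = -2 + (5*(-3))*3 = -2 - 15*3 = -2 - 45 = -47)
M(s) = (s - 46/(1 - s))/(2*s) (M(s) = (s + (1 - 47)/(-2 + (3 - s)))/(s + s) = (s - 46/(1 - s))/((2*s)) = (s - 46/(1 - s))*(1/(2*s)) = (s - 46/(1 - s))/(2*s))
(M(2)*81)*J = (((½)*(46 + 2² - 1*2)/(2*(-1 + 2)))*81)*(-154) = (((½)*(½)*(46 + 4 - 2)/1)*81)*(-154) = (((½)*(½)*1*48)*81)*(-154) = (12*81)*(-154) = 972*(-154) = -149688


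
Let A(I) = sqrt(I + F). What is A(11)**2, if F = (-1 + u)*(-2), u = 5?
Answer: 3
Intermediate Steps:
F = -8 (F = (-1 + 5)*(-2) = 4*(-2) = -8)
A(I) = sqrt(-8 + I) (A(I) = sqrt(I - 8) = sqrt(-8 + I))
A(11)**2 = (sqrt(-8 + 11))**2 = (sqrt(3))**2 = 3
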